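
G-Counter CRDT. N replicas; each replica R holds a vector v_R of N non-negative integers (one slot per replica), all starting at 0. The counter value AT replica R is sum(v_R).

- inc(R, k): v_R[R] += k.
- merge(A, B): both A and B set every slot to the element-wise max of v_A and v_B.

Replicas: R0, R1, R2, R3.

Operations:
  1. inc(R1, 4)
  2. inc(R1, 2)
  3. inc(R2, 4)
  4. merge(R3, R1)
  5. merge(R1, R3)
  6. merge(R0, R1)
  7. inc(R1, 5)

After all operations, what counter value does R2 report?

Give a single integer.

Answer: 4

Derivation:
Op 1: inc R1 by 4 -> R1=(0,4,0,0) value=4
Op 2: inc R1 by 2 -> R1=(0,6,0,0) value=6
Op 3: inc R2 by 4 -> R2=(0,0,4,0) value=4
Op 4: merge R3<->R1 -> R3=(0,6,0,0) R1=(0,6,0,0)
Op 5: merge R1<->R3 -> R1=(0,6,0,0) R3=(0,6,0,0)
Op 6: merge R0<->R1 -> R0=(0,6,0,0) R1=(0,6,0,0)
Op 7: inc R1 by 5 -> R1=(0,11,0,0) value=11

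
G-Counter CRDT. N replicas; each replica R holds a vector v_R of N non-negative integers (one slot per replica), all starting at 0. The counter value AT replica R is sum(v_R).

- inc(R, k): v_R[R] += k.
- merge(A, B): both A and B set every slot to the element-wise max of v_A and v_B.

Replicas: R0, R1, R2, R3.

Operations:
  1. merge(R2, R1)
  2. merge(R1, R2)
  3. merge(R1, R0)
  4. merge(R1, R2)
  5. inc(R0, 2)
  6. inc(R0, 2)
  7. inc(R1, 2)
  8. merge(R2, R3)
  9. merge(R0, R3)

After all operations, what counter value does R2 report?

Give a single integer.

Op 1: merge R2<->R1 -> R2=(0,0,0,0) R1=(0,0,0,0)
Op 2: merge R1<->R2 -> R1=(0,0,0,0) R2=(0,0,0,0)
Op 3: merge R1<->R0 -> R1=(0,0,0,0) R0=(0,0,0,0)
Op 4: merge R1<->R2 -> R1=(0,0,0,0) R2=(0,0,0,0)
Op 5: inc R0 by 2 -> R0=(2,0,0,0) value=2
Op 6: inc R0 by 2 -> R0=(4,0,0,0) value=4
Op 7: inc R1 by 2 -> R1=(0,2,0,0) value=2
Op 8: merge R2<->R3 -> R2=(0,0,0,0) R3=(0,0,0,0)
Op 9: merge R0<->R3 -> R0=(4,0,0,0) R3=(4,0,0,0)

Answer: 0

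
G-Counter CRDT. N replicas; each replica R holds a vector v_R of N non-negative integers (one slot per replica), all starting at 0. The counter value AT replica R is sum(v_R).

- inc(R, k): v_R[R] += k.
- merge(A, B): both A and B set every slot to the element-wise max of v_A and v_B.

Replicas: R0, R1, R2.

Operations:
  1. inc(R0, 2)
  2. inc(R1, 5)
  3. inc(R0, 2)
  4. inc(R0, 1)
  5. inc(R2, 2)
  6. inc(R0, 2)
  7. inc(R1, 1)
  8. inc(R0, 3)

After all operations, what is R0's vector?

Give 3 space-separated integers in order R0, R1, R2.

Answer: 10 0 0

Derivation:
Op 1: inc R0 by 2 -> R0=(2,0,0) value=2
Op 2: inc R1 by 5 -> R1=(0,5,0) value=5
Op 3: inc R0 by 2 -> R0=(4,0,0) value=4
Op 4: inc R0 by 1 -> R0=(5,0,0) value=5
Op 5: inc R2 by 2 -> R2=(0,0,2) value=2
Op 6: inc R0 by 2 -> R0=(7,0,0) value=7
Op 7: inc R1 by 1 -> R1=(0,6,0) value=6
Op 8: inc R0 by 3 -> R0=(10,0,0) value=10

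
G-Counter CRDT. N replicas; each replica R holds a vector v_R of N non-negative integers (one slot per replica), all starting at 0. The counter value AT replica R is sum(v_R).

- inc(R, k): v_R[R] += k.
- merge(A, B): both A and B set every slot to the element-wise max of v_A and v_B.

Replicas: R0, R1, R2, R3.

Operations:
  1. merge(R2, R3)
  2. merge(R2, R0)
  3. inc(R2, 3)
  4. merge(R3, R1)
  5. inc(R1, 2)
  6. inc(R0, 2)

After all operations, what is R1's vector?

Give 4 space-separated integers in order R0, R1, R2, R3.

Answer: 0 2 0 0

Derivation:
Op 1: merge R2<->R3 -> R2=(0,0,0,0) R3=(0,0,0,0)
Op 2: merge R2<->R0 -> R2=(0,0,0,0) R0=(0,0,0,0)
Op 3: inc R2 by 3 -> R2=(0,0,3,0) value=3
Op 4: merge R3<->R1 -> R3=(0,0,0,0) R1=(0,0,0,0)
Op 5: inc R1 by 2 -> R1=(0,2,0,0) value=2
Op 6: inc R0 by 2 -> R0=(2,0,0,0) value=2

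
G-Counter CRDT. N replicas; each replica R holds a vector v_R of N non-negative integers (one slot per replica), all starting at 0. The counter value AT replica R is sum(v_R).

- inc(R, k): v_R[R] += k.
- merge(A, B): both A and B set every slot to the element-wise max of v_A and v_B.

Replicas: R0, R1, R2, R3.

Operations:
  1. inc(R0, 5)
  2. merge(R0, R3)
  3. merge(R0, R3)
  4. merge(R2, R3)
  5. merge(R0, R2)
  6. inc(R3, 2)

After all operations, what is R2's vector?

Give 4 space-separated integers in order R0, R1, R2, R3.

Answer: 5 0 0 0

Derivation:
Op 1: inc R0 by 5 -> R0=(5,0,0,0) value=5
Op 2: merge R0<->R3 -> R0=(5,0,0,0) R3=(5,0,0,0)
Op 3: merge R0<->R3 -> R0=(5,0,0,0) R3=(5,0,0,0)
Op 4: merge R2<->R3 -> R2=(5,0,0,0) R3=(5,0,0,0)
Op 5: merge R0<->R2 -> R0=(5,0,0,0) R2=(5,0,0,0)
Op 6: inc R3 by 2 -> R3=(5,0,0,2) value=7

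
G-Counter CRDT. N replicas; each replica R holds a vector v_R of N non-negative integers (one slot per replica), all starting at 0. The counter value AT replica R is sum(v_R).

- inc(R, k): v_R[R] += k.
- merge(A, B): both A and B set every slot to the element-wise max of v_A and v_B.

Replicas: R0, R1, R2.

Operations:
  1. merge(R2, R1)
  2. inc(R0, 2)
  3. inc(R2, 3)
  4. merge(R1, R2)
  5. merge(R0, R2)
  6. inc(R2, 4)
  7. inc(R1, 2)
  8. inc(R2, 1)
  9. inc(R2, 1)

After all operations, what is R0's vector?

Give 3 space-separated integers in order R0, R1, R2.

Answer: 2 0 3

Derivation:
Op 1: merge R2<->R1 -> R2=(0,0,0) R1=(0,0,0)
Op 2: inc R0 by 2 -> R0=(2,0,0) value=2
Op 3: inc R2 by 3 -> R2=(0,0,3) value=3
Op 4: merge R1<->R2 -> R1=(0,0,3) R2=(0,0,3)
Op 5: merge R0<->R2 -> R0=(2,0,3) R2=(2,0,3)
Op 6: inc R2 by 4 -> R2=(2,0,7) value=9
Op 7: inc R1 by 2 -> R1=(0,2,3) value=5
Op 8: inc R2 by 1 -> R2=(2,0,8) value=10
Op 9: inc R2 by 1 -> R2=(2,0,9) value=11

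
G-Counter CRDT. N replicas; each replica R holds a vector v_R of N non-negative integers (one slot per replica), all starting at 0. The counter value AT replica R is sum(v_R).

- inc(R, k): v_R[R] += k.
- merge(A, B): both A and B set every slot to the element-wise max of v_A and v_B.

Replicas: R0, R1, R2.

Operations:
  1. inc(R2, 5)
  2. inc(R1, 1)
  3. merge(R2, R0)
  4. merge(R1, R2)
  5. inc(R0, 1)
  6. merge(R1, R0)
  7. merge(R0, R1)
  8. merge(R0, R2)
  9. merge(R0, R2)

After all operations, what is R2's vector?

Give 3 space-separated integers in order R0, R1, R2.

Answer: 1 1 5

Derivation:
Op 1: inc R2 by 5 -> R2=(0,0,5) value=5
Op 2: inc R1 by 1 -> R1=(0,1,0) value=1
Op 3: merge R2<->R0 -> R2=(0,0,5) R0=(0,0,5)
Op 4: merge R1<->R2 -> R1=(0,1,5) R2=(0,1,5)
Op 5: inc R0 by 1 -> R0=(1,0,5) value=6
Op 6: merge R1<->R0 -> R1=(1,1,5) R0=(1,1,5)
Op 7: merge R0<->R1 -> R0=(1,1,5) R1=(1,1,5)
Op 8: merge R0<->R2 -> R0=(1,1,5) R2=(1,1,5)
Op 9: merge R0<->R2 -> R0=(1,1,5) R2=(1,1,5)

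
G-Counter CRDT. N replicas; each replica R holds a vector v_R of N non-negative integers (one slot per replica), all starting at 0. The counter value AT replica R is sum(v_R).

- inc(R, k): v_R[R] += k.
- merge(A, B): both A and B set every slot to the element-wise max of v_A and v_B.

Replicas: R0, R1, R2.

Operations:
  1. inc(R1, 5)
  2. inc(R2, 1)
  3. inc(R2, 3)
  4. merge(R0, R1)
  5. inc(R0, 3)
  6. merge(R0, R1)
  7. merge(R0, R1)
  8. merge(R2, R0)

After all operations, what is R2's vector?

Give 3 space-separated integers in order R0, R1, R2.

Answer: 3 5 4

Derivation:
Op 1: inc R1 by 5 -> R1=(0,5,0) value=5
Op 2: inc R2 by 1 -> R2=(0,0,1) value=1
Op 3: inc R2 by 3 -> R2=(0,0,4) value=4
Op 4: merge R0<->R1 -> R0=(0,5,0) R1=(0,5,0)
Op 5: inc R0 by 3 -> R0=(3,5,0) value=8
Op 6: merge R0<->R1 -> R0=(3,5,0) R1=(3,5,0)
Op 7: merge R0<->R1 -> R0=(3,5,0) R1=(3,5,0)
Op 8: merge R2<->R0 -> R2=(3,5,4) R0=(3,5,4)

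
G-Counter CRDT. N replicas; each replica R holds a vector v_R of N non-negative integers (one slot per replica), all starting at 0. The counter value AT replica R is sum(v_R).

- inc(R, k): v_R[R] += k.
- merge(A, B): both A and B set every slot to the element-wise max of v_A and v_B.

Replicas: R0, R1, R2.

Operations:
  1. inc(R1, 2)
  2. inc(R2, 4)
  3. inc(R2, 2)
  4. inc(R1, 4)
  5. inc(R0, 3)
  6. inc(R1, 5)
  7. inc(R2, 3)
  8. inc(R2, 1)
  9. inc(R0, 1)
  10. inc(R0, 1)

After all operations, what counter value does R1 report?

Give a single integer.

Answer: 11

Derivation:
Op 1: inc R1 by 2 -> R1=(0,2,0) value=2
Op 2: inc R2 by 4 -> R2=(0,0,4) value=4
Op 3: inc R2 by 2 -> R2=(0,0,6) value=6
Op 4: inc R1 by 4 -> R1=(0,6,0) value=6
Op 5: inc R0 by 3 -> R0=(3,0,0) value=3
Op 6: inc R1 by 5 -> R1=(0,11,0) value=11
Op 7: inc R2 by 3 -> R2=(0,0,9) value=9
Op 8: inc R2 by 1 -> R2=(0,0,10) value=10
Op 9: inc R0 by 1 -> R0=(4,0,0) value=4
Op 10: inc R0 by 1 -> R0=(5,0,0) value=5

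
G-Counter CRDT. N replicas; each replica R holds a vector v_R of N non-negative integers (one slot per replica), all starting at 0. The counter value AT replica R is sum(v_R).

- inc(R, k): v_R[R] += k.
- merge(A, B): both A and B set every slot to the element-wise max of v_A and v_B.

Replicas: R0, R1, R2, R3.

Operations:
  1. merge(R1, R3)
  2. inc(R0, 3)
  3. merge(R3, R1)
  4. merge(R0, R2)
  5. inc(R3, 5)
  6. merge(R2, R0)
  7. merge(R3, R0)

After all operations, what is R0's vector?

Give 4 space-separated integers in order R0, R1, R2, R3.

Answer: 3 0 0 5

Derivation:
Op 1: merge R1<->R3 -> R1=(0,0,0,0) R3=(0,0,0,0)
Op 2: inc R0 by 3 -> R0=(3,0,0,0) value=3
Op 3: merge R3<->R1 -> R3=(0,0,0,0) R1=(0,0,0,0)
Op 4: merge R0<->R2 -> R0=(3,0,0,0) R2=(3,0,0,0)
Op 5: inc R3 by 5 -> R3=(0,0,0,5) value=5
Op 6: merge R2<->R0 -> R2=(3,0,0,0) R0=(3,0,0,0)
Op 7: merge R3<->R0 -> R3=(3,0,0,5) R0=(3,0,0,5)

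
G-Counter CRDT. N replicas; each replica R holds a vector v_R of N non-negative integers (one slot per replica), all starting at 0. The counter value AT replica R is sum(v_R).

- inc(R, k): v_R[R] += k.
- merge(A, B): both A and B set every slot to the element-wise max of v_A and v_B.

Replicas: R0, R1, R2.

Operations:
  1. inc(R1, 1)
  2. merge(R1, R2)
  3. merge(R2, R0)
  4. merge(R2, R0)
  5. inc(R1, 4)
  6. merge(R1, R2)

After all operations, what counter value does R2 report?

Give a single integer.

Op 1: inc R1 by 1 -> R1=(0,1,0) value=1
Op 2: merge R1<->R2 -> R1=(0,1,0) R2=(0,1,0)
Op 3: merge R2<->R0 -> R2=(0,1,0) R0=(0,1,0)
Op 4: merge R2<->R0 -> R2=(0,1,0) R0=(0,1,0)
Op 5: inc R1 by 4 -> R1=(0,5,0) value=5
Op 6: merge R1<->R2 -> R1=(0,5,0) R2=(0,5,0)

Answer: 5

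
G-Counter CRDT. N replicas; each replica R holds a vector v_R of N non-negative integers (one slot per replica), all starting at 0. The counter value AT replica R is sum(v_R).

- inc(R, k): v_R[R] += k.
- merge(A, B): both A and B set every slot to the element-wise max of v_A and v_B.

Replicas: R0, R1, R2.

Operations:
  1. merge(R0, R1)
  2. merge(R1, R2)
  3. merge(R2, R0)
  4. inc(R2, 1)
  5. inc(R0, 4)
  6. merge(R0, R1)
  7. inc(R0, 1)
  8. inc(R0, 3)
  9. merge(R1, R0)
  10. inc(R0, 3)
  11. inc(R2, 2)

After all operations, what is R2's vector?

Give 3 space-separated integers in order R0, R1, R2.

Op 1: merge R0<->R1 -> R0=(0,0,0) R1=(0,0,0)
Op 2: merge R1<->R2 -> R1=(0,0,0) R2=(0,0,0)
Op 3: merge R2<->R0 -> R2=(0,0,0) R0=(0,0,0)
Op 4: inc R2 by 1 -> R2=(0,0,1) value=1
Op 5: inc R0 by 4 -> R0=(4,0,0) value=4
Op 6: merge R0<->R1 -> R0=(4,0,0) R1=(4,0,0)
Op 7: inc R0 by 1 -> R0=(5,0,0) value=5
Op 8: inc R0 by 3 -> R0=(8,0,0) value=8
Op 9: merge R1<->R0 -> R1=(8,0,0) R0=(8,0,0)
Op 10: inc R0 by 3 -> R0=(11,0,0) value=11
Op 11: inc R2 by 2 -> R2=(0,0,3) value=3

Answer: 0 0 3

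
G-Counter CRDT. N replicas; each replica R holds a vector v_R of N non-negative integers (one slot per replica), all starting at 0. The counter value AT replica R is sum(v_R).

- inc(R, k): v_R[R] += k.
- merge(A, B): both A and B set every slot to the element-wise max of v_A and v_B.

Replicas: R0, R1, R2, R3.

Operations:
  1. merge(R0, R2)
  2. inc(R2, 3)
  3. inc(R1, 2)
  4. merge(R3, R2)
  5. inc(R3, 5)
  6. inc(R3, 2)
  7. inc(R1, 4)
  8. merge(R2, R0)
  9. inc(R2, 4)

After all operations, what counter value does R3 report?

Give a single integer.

Answer: 10

Derivation:
Op 1: merge R0<->R2 -> R0=(0,0,0,0) R2=(0,0,0,0)
Op 2: inc R2 by 3 -> R2=(0,0,3,0) value=3
Op 3: inc R1 by 2 -> R1=(0,2,0,0) value=2
Op 4: merge R3<->R2 -> R3=(0,0,3,0) R2=(0,0,3,0)
Op 5: inc R3 by 5 -> R3=(0,0,3,5) value=8
Op 6: inc R3 by 2 -> R3=(0,0,3,7) value=10
Op 7: inc R1 by 4 -> R1=(0,6,0,0) value=6
Op 8: merge R2<->R0 -> R2=(0,0,3,0) R0=(0,0,3,0)
Op 9: inc R2 by 4 -> R2=(0,0,7,0) value=7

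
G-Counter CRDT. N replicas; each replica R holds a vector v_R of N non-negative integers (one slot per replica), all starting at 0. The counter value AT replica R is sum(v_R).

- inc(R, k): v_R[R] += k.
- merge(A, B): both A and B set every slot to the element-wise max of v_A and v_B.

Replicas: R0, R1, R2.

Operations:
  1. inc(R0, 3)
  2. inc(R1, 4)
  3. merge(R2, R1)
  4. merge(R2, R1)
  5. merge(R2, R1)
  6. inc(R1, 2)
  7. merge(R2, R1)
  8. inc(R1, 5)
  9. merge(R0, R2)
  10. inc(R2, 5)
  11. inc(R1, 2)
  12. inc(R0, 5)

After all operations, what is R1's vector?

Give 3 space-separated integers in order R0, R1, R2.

Op 1: inc R0 by 3 -> R0=(3,0,0) value=3
Op 2: inc R1 by 4 -> R1=(0,4,0) value=4
Op 3: merge R2<->R1 -> R2=(0,4,0) R1=(0,4,0)
Op 4: merge R2<->R1 -> R2=(0,4,0) R1=(0,4,0)
Op 5: merge R2<->R1 -> R2=(0,4,0) R1=(0,4,0)
Op 6: inc R1 by 2 -> R1=(0,6,0) value=6
Op 7: merge R2<->R1 -> R2=(0,6,0) R1=(0,6,0)
Op 8: inc R1 by 5 -> R1=(0,11,0) value=11
Op 9: merge R0<->R2 -> R0=(3,6,0) R2=(3,6,0)
Op 10: inc R2 by 5 -> R2=(3,6,5) value=14
Op 11: inc R1 by 2 -> R1=(0,13,0) value=13
Op 12: inc R0 by 5 -> R0=(8,6,0) value=14

Answer: 0 13 0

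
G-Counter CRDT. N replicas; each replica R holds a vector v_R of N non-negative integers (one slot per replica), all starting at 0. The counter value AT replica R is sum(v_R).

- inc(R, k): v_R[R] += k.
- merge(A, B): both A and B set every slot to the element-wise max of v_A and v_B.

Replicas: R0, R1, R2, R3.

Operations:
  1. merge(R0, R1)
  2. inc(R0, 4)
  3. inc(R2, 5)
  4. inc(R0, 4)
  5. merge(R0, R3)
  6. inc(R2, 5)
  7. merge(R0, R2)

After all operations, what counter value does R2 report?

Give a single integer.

Answer: 18

Derivation:
Op 1: merge R0<->R1 -> R0=(0,0,0,0) R1=(0,0,0,0)
Op 2: inc R0 by 4 -> R0=(4,0,0,0) value=4
Op 3: inc R2 by 5 -> R2=(0,0,5,0) value=5
Op 4: inc R0 by 4 -> R0=(8,0,0,0) value=8
Op 5: merge R0<->R3 -> R0=(8,0,0,0) R3=(8,0,0,0)
Op 6: inc R2 by 5 -> R2=(0,0,10,0) value=10
Op 7: merge R0<->R2 -> R0=(8,0,10,0) R2=(8,0,10,0)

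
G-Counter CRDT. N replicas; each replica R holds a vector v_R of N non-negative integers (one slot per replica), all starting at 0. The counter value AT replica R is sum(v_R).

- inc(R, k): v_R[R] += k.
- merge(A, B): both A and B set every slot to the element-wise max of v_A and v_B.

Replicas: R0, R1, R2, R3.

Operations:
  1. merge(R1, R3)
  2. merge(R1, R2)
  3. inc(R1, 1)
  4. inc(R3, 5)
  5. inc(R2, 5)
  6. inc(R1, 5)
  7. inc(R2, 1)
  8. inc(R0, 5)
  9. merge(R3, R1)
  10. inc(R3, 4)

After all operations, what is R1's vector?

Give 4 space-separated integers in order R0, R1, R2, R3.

Answer: 0 6 0 5

Derivation:
Op 1: merge R1<->R3 -> R1=(0,0,0,0) R3=(0,0,0,0)
Op 2: merge R1<->R2 -> R1=(0,0,0,0) R2=(0,0,0,0)
Op 3: inc R1 by 1 -> R1=(0,1,0,0) value=1
Op 4: inc R3 by 5 -> R3=(0,0,0,5) value=5
Op 5: inc R2 by 5 -> R2=(0,0,5,0) value=5
Op 6: inc R1 by 5 -> R1=(0,6,0,0) value=6
Op 7: inc R2 by 1 -> R2=(0,0,6,0) value=6
Op 8: inc R0 by 5 -> R0=(5,0,0,0) value=5
Op 9: merge R3<->R1 -> R3=(0,6,0,5) R1=(0,6,0,5)
Op 10: inc R3 by 4 -> R3=(0,6,0,9) value=15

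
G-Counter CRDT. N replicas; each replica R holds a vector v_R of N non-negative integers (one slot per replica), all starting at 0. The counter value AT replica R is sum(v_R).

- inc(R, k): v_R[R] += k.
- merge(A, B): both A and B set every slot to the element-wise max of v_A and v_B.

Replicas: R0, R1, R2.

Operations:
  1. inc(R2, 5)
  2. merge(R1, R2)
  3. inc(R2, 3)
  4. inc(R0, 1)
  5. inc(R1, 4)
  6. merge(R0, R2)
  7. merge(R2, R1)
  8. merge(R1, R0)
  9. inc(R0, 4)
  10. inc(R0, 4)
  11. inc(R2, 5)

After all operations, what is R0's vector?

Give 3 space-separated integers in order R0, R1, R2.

Answer: 9 4 8

Derivation:
Op 1: inc R2 by 5 -> R2=(0,0,5) value=5
Op 2: merge R1<->R2 -> R1=(0,0,5) R2=(0,0,5)
Op 3: inc R2 by 3 -> R2=(0,0,8) value=8
Op 4: inc R0 by 1 -> R0=(1,0,0) value=1
Op 5: inc R1 by 4 -> R1=(0,4,5) value=9
Op 6: merge R0<->R2 -> R0=(1,0,8) R2=(1,0,8)
Op 7: merge R2<->R1 -> R2=(1,4,8) R1=(1,4,8)
Op 8: merge R1<->R0 -> R1=(1,4,8) R0=(1,4,8)
Op 9: inc R0 by 4 -> R0=(5,4,8) value=17
Op 10: inc R0 by 4 -> R0=(9,4,8) value=21
Op 11: inc R2 by 5 -> R2=(1,4,13) value=18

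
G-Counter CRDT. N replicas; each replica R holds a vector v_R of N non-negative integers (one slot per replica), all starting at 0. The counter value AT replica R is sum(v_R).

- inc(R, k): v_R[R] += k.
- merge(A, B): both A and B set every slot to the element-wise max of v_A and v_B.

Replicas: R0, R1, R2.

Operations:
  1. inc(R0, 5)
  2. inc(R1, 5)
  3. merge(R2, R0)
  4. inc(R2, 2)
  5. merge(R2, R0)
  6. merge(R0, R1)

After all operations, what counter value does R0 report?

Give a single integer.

Op 1: inc R0 by 5 -> R0=(5,0,0) value=5
Op 2: inc R1 by 5 -> R1=(0,5,0) value=5
Op 3: merge R2<->R0 -> R2=(5,0,0) R0=(5,0,0)
Op 4: inc R2 by 2 -> R2=(5,0,2) value=7
Op 5: merge R2<->R0 -> R2=(5,0,2) R0=(5,0,2)
Op 6: merge R0<->R1 -> R0=(5,5,2) R1=(5,5,2)

Answer: 12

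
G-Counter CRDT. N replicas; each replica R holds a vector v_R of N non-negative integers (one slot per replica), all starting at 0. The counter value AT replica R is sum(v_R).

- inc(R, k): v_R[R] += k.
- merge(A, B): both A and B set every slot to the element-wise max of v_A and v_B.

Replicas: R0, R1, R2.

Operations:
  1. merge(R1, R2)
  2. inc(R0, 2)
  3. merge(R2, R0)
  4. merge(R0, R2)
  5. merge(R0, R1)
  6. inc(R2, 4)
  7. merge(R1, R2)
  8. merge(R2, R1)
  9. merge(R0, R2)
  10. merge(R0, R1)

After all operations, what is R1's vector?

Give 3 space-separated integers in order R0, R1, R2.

Answer: 2 0 4

Derivation:
Op 1: merge R1<->R2 -> R1=(0,0,0) R2=(0,0,0)
Op 2: inc R0 by 2 -> R0=(2,0,0) value=2
Op 3: merge R2<->R0 -> R2=(2,0,0) R0=(2,0,0)
Op 4: merge R0<->R2 -> R0=(2,0,0) R2=(2,0,0)
Op 5: merge R0<->R1 -> R0=(2,0,0) R1=(2,0,0)
Op 6: inc R2 by 4 -> R2=(2,0,4) value=6
Op 7: merge R1<->R2 -> R1=(2,0,4) R2=(2,0,4)
Op 8: merge R2<->R1 -> R2=(2,0,4) R1=(2,0,4)
Op 9: merge R0<->R2 -> R0=(2,0,4) R2=(2,0,4)
Op 10: merge R0<->R1 -> R0=(2,0,4) R1=(2,0,4)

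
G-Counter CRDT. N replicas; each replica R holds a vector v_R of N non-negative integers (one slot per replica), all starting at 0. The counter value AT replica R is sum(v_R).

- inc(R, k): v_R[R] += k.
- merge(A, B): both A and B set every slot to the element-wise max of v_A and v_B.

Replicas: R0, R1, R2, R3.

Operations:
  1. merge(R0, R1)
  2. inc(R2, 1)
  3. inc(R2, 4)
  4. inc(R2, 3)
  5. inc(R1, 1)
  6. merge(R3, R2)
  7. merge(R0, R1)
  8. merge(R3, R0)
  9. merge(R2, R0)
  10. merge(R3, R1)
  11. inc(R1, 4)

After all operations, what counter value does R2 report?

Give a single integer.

Op 1: merge R0<->R1 -> R0=(0,0,0,0) R1=(0,0,0,0)
Op 2: inc R2 by 1 -> R2=(0,0,1,0) value=1
Op 3: inc R2 by 4 -> R2=(0,0,5,0) value=5
Op 4: inc R2 by 3 -> R2=(0,0,8,0) value=8
Op 5: inc R1 by 1 -> R1=(0,1,0,0) value=1
Op 6: merge R3<->R2 -> R3=(0,0,8,0) R2=(0,0,8,0)
Op 7: merge R0<->R1 -> R0=(0,1,0,0) R1=(0,1,0,0)
Op 8: merge R3<->R0 -> R3=(0,1,8,0) R0=(0,1,8,0)
Op 9: merge R2<->R0 -> R2=(0,1,8,0) R0=(0,1,8,0)
Op 10: merge R3<->R1 -> R3=(0,1,8,0) R1=(0,1,8,0)
Op 11: inc R1 by 4 -> R1=(0,5,8,0) value=13

Answer: 9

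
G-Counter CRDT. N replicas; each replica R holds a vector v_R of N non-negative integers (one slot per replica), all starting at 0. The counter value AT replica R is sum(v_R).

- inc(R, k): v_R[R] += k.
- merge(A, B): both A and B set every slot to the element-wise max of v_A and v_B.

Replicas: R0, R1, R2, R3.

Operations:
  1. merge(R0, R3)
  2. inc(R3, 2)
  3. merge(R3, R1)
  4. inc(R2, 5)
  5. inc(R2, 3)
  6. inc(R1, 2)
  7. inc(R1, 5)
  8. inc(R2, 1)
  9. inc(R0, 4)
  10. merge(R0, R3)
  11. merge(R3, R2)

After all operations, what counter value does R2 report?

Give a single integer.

Op 1: merge R0<->R3 -> R0=(0,0,0,0) R3=(0,0,0,0)
Op 2: inc R3 by 2 -> R3=(0,0,0,2) value=2
Op 3: merge R3<->R1 -> R3=(0,0,0,2) R1=(0,0,0,2)
Op 4: inc R2 by 5 -> R2=(0,0,5,0) value=5
Op 5: inc R2 by 3 -> R2=(0,0,8,0) value=8
Op 6: inc R1 by 2 -> R1=(0,2,0,2) value=4
Op 7: inc R1 by 5 -> R1=(0,7,0,2) value=9
Op 8: inc R2 by 1 -> R2=(0,0,9,0) value=9
Op 9: inc R0 by 4 -> R0=(4,0,0,0) value=4
Op 10: merge R0<->R3 -> R0=(4,0,0,2) R3=(4,0,0,2)
Op 11: merge R3<->R2 -> R3=(4,0,9,2) R2=(4,0,9,2)

Answer: 15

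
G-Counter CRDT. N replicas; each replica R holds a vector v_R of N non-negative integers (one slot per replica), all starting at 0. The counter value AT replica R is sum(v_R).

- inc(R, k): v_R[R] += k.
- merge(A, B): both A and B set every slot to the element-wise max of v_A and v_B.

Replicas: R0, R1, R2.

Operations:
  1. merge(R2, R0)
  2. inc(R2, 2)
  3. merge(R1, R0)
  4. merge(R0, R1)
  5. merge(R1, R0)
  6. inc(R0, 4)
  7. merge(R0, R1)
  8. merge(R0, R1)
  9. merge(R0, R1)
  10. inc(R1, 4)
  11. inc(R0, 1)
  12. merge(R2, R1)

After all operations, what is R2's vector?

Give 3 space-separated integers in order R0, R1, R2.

Op 1: merge R2<->R0 -> R2=(0,0,0) R0=(0,0,0)
Op 2: inc R2 by 2 -> R2=(0,0,2) value=2
Op 3: merge R1<->R0 -> R1=(0,0,0) R0=(0,0,0)
Op 4: merge R0<->R1 -> R0=(0,0,0) R1=(0,0,0)
Op 5: merge R1<->R0 -> R1=(0,0,0) R0=(0,0,0)
Op 6: inc R0 by 4 -> R0=(4,0,0) value=4
Op 7: merge R0<->R1 -> R0=(4,0,0) R1=(4,0,0)
Op 8: merge R0<->R1 -> R0=(4,0,0) R1=(4,0,0)
Op 9: merge R0<->R1 -> R0=(4,0,0) R1=(4,0,0)
Op 10: inc R1 by 4 -> R1=(4,4,0) value=8
Op 11: inc R0 by 1 -> R0=(5,0,0) value=5
Op 12: merge R2<->R1 -> R2=(4,4,2) R1=(4,4,2)

Answer: 4 4 2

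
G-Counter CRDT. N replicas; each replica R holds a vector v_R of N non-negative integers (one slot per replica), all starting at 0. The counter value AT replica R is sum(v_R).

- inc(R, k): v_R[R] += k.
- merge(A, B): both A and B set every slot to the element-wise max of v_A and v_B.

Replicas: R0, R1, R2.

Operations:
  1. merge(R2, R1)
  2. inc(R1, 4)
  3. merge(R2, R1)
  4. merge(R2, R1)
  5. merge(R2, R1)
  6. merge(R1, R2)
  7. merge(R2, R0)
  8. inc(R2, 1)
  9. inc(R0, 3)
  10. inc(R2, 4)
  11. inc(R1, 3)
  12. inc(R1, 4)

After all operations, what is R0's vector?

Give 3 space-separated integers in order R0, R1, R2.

Op 1: merge R2<->R1 -> R2=(0,0,0) R1=(0,0,0)
Op 2: inc R1 by 4 -> R1=(0,4,0) value=4
Op 3: merge R2<->R1 -> R2=(0,4,0) R1=(0,4,0)
Op 4: merge R2<->R1 -> R2=(0,4,0) R1=(0,4,0)
Op 5: merge R2<->R1 -> R2=(0,4,0) R1=(0,4,0)
Op 6: merge R1<->R2 -> R1=(0,4,0) R2=(0,4,0)
Op 7: merge R2<->R0 -> R2=(0,4,0) R0=(0,4,0)
Op 8: inc R2 by 1 -> R2=(0,4,1) value=5
Op 9: inc R0 by 3 -> R0=(3,4,0) value=7
Op 10: inc R2 by 4 -> R2=(0,4,5) value=9
Op 11: inc R1 by 3 -> R1=(0,7,0) value=7
Op 12: inc R1 by 4 -> R1=(0,11,0) value=11

Answer: 3 4 0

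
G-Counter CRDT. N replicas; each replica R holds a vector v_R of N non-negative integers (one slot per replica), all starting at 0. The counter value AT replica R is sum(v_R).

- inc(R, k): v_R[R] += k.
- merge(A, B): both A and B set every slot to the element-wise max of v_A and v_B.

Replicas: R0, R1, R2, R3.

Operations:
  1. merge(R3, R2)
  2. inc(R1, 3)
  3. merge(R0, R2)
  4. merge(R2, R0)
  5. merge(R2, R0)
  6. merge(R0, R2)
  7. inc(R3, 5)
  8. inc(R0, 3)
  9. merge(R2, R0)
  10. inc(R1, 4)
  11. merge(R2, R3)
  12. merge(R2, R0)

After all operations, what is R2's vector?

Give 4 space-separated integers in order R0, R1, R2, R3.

Op 1: merge R3<->R2 -> R3=(0,0,0,0) R2=(0,0,0,0)
Op 2: inc R1 by 3 -> R1=(0,3,0,0) value=3
Op 3: merge R0<->R2 -> R0=(0,0,0,0) R2=(0,0,0,0)
Op 4: merge R2<->R0 -> R2=(0,0,0,0) R0=(0,0,0,0)
Op 5: merge R2<->R0 -> R2=(0,0,0,0) R0=(0,0,0,0)
Op 6: merge R0<->R2 -> R0=(0,0,0,0) R2=(0,0,0,0)
Op 7: inc R3 by 5 -> R3=(0,0,0,5) value=5
Op 8: inc R0 by 3 -> R0=(3,0,0,0) value=3
Op 9: merge R2<->R0 -> R2=(3,0,0,0) R0=(3,0,0,0)
Op 10: inc R1 by 4 -> R1=(0,7,0,0) value=7
Op 11: merge R2<->R3 -> R2=(3,0,0,5) R3=(3,0,0,5)
Op 12: merge R2<->R0 -> R2=(3,0,0,5) R0=(3,0,0,5)

Answer: 3 0 0 5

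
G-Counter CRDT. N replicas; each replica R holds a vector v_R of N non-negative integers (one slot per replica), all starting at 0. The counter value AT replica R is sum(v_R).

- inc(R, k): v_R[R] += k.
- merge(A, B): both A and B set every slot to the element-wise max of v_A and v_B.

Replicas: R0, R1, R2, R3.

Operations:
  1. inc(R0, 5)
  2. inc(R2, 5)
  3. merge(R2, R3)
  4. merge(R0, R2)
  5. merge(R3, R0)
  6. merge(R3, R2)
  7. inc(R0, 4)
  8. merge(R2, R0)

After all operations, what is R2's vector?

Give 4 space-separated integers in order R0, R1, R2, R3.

Answer: 9 0 5 0

Derivation:
Op 1: inc R0 by 5 -> R0=(5,0,0,0) value=5
Op 2: inc R2 by 5 -> R2=(0,0,5,0) value=5
Op 3: merge R2<->R3 -> R2=(0,0,5,0) R3=(0,0,5,0)
Op 4: merge R0<->R2 -> R0=(5,0,5,0) R2=(5,0,5,0)
Op 5: merge R3<->R0 -> R3=(5,0,5,0) R0=(5,0,5,0)
Op 6: merge R3<->R2 -> R3=(5,0,5,0) R2=(5,0,5,0)
Op 7: inc R0 by 4 -> R0=(9,0,5,0) value=14
Op 8: merge R2<->R0 -> R2=(9,0,5,0) R0=(9,0,5,0)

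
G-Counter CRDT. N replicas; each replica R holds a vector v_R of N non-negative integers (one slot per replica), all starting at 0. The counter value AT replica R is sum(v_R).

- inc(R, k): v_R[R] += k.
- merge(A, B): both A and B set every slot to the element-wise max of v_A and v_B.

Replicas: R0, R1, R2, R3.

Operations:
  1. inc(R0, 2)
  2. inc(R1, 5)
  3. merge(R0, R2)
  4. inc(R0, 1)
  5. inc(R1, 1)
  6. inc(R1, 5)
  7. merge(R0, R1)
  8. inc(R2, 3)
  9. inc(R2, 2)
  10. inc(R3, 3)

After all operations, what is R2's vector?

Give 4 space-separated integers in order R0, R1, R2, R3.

Op 1: inc R0 by 2 -> R0=(2,0,0,0) value=2
Op 2: inc R1 by 5 -> R1=(0,5,0,0) value=5
Op 3: merge R0<->R2 -> R0=(2,0,0,0) R2=(2,0,0,0)
Op 4: inc R0 by 1 -> R0=(3,0,0,0) value=3
Op 5: inc R1 by 1 -> R1=(0,6,0,0) value=6
Op 6: inc R1 by 5 -> R1=(0,11,0,0) value=11
Op 7: merge R0<->R1 -> R0=(3,11,0,0) R1=(3,11,0,0)
Op 8: inc R2 by 3 -> R2=(2,0,3,0) value=5
Op 9: inc R2 by 2 -> R2=(2,0,5,0) value=7
Op 10: inc R3 by 3 -> R3=(0,0,0,3) value=3

Answer: 2 0 5 0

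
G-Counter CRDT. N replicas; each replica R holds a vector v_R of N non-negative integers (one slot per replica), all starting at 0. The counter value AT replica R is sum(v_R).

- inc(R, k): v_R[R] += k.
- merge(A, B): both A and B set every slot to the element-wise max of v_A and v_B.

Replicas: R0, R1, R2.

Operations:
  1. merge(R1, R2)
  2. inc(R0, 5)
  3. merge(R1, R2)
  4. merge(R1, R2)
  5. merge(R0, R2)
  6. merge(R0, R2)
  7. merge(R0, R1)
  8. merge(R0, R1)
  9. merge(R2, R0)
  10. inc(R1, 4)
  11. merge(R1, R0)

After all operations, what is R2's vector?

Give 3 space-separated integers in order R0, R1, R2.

Op 1: merge R1<->R2 -> R1=(0,0,0) R2=(0,0,0)
Op 2: inc R0 by 5 -> R0=(5,0,0) value=5
Op 3: merge R1<->R2 -> R1=(0,0,0) R2=(0,0,0)
Op 4: merge R1<->R2 -> R1=(0,0,0) R2=(0,0,0)
Op 5: merge R0<->R2 -> R0=(5,0,0) R2=(5,0,0)
Op 6: merge R0<->R2 -> R0=(5,0,0) R2=(5,0,0)
Op 7: merge R0<->R1 -> R0=(5,0,0) R1=(5,0,0)
Op 8: merge R0<->R1 -> R0=(5,0,0) R1=(5,0,0)
Op 9: merge R2<->R0 -> R2=(5,0,0) R0=(5,0,0)
Op 10: inc R1 by 4 -> R1=(5,4,0) value=9
Op 11: merge R1<->R0 -> R1=(5,4,0) R0=(5,4,0)

Answer: 5 0 0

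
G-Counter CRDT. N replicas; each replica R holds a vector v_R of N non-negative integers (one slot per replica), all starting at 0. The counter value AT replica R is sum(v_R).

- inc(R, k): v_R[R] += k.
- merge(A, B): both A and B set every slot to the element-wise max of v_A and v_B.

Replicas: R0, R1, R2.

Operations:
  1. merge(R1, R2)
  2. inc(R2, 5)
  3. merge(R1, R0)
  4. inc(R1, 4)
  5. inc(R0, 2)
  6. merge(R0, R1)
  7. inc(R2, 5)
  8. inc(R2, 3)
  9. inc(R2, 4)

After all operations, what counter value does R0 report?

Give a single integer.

Answer: 6

Derivation:
Op 1: merge R1<->R2 -> R1=(0,0,0) R2=(0,0,0)
Op 2: inc R2 by 5 -> R2=(0,0,5) value=5
Op 3: merge R1<->R0 -> R1=(0,0,0) R0=(0,0,0)
Op 4: inc R1 by 4 -> R1=(0,4,0) value=4
Op 5: inc R0 by 2 -> R0=(2,0,0) value=2
Op 6: merge R0<->R1 -> R0=(2,4,0) R1=(2,4,0)
Op 7: inc R2 by 5 -> R2=(0,0,10) value=10
Op 8: inc R2 by 3 -> R2=(0,0,13) value=13
Op 9: inc R2 by 4 -> R2=(0,0,17) value=17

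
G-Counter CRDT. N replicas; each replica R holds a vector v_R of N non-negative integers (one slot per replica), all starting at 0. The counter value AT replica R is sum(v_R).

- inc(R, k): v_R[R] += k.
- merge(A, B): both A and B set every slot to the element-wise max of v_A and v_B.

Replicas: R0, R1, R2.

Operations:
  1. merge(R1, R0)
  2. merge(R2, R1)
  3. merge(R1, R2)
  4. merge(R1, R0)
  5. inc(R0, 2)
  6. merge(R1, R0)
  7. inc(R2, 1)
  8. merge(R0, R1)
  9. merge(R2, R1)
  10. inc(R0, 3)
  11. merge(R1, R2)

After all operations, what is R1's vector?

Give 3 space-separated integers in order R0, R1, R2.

Op 1: merge R1<->R0 -> R1=(0,0,0) R0=(0,0,0)
Op 2: merge R2<->R1 -> R2=(0,0,0) R1=(0,0,0)
Op 3: merge R1<->R2 -> R1=(0,0,0) R2=(0,0,0)
Op 4: merge R1<->R0 -> R1=(0,0,0) R0=(0,0,0)
Op 5: inc R0 by 2 -> R0=(2,0,0) value=2
Op 6: merge R1<->R0 -> R1=(2,0,0) R0=(2,0,0)
Op 7: inc R2 by 1 -> R2=(0,0,1) value=1
Op 8: merge R0<->R1 -> R0=(2,0,0) R1=(2,0,0)
Op 9: merge R2<->R1 -> R2=(2,0,1) R1=(2,0,1)
Op 10: inc R0 by 3 -> R0=(5,0,0) value=5
Op 11: merge R1<->R2 -> R1=(2,0,1) R2=(2,0,1)

Answer: 2 0 1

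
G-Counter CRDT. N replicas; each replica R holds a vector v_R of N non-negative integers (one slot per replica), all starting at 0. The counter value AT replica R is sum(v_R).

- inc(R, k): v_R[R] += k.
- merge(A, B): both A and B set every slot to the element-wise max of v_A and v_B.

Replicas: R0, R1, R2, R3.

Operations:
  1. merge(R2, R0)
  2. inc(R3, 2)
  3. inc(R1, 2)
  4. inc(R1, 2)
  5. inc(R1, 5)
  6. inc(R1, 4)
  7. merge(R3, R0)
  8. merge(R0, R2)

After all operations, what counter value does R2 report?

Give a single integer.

Op 1: merge R2<->R0 -> R2=(0,0,0,0) R0=(0,0,0,0)
Op 2: inc R3 by 2 -> R3=(0,0,0,2) value=2
Op 3: inc R1 by 2 -> R1=(0,2,0,0) value=2
Op 4: inc R1 by 2 -> R1=(0,4,0,0) value=4
Op 5: inc R1 by 5 -> R1=(0,9,0,0) value=9
Op 6: inc R1 by 4 -> R1=(0,13,0,0) value=13
Op 7: merge R3<->R0 -> R3=(0,0,0,2) R0=(0,0,0,2)
Op 8: merge R0<->R2 -> R0=(0,0,0,2) R2=(0,0,0,2)

Answer: 2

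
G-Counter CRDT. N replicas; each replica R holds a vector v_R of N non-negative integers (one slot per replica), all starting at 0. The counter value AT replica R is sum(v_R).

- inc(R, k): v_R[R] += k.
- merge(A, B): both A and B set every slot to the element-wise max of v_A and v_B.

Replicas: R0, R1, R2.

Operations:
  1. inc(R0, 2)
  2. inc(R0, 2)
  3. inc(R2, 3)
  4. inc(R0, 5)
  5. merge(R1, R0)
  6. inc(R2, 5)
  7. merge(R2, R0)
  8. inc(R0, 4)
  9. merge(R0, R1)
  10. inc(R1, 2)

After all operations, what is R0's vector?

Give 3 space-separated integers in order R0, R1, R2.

Op 1: inc R0 by 2 -> R0=(2,0,0) value=2
Op 2: inc R0 by 2 -> R0=(4,0,0) value=4
Op 3: inc R2 by 3 -> R2=(0,0,3) value=3
Op 4: inc R0 by 5 -> R0=(9,0,0) value=9
Op 5: merge R1<->R0 -> R1=(9,0,0) R0=(9,0,0)
Op 6: inc R2 by 5 -> R2=(0,0,8) value=8
Op 7: merge R2<->R0 -> R2=(9,0,8) R0=(9,0,8)
Op 8: inc R0 by 4 -> R0=(13,0,8) value=21
Op 9: merge R0<->R1 -> R0=(13,0,8) R1=(13,0,8)
Op 10: inc R1 by 2 -> R1=(13,2,8) value=23

Answer: 13 0 8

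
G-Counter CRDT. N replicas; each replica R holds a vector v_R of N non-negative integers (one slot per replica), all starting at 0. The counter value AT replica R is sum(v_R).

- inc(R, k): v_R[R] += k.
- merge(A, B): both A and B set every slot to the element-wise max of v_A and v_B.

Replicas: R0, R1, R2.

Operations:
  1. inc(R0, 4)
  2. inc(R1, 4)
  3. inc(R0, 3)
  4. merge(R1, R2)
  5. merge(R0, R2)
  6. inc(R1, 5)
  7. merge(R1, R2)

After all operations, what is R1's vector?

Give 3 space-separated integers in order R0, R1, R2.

Op 1: inc R0 by 4 -> R0=(4,0,0) value=4
Op 2: inc R1 by 4 -> R1=(0,4,0) value=4
Op 3: inc R0 by 3 -> R0=(7,0,0) value=7
Op 4: merge R1<->R2 -> R1=(0,4,0) R2=(0,4,0)
Op 5: merge R0<->R2 -> R0=(7,4,0) R2=(7,4,0)
Op 6: inc R1 by 5 -> R1=(0,9,0) value=9
Op 7: merge R1<->R2 -> R1=(7,9,0) R2=(7,9,0)

Answer: 7 9 0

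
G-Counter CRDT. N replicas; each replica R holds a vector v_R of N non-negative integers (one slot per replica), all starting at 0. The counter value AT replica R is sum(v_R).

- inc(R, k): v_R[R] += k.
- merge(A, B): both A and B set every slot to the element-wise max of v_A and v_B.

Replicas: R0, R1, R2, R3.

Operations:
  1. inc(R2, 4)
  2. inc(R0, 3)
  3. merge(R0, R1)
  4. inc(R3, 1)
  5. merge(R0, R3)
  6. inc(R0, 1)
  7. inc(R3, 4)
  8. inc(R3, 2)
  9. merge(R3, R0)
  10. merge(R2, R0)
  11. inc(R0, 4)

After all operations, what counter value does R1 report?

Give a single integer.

Op 1: inc R2 by 4 -> R2=(0,0,4,0) value=4
Op 2: inc R0 by 3 -> R0=(3,0,0,0) value=3
Op 3: merge R0<->R1 -> R0=(3,0,0,0) R1=(3,0,0,0)
Op 4: inc R3 by 1 -> R3=(0,0,0,1) value=1
Op 5: merge R0<->R3 -> R0=(3,0,0,1) R3=(3,0,0,1)
Op 6: inc R0 by 1 -> R0=(4,0,0,1) value=5
Op 7: inc R3 by 4 -> R3=(3,0,0,5) value=8
Op 8: inc R3 by 2 -> R3=(3,0,0,7) value=10
Op 9: merge R3<->R0 -> R3=(4,0,0,7) R0=(4,0,0,7)
Op 10: merge R2<->R0 -> R2=(4,0,4,7) R0=(4,0,4,7)
Op 11: inc R0 by 4 -> R0=(8,0,4,7) value=19

Answer: 3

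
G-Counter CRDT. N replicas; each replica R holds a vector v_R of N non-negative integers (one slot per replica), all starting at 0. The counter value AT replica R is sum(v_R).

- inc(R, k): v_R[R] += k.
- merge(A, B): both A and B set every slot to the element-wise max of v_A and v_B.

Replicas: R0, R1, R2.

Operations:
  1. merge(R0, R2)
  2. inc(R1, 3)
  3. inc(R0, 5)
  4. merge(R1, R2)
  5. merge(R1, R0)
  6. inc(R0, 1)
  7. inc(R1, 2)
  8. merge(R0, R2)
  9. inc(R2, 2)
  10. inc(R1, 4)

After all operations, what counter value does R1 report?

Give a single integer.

Op 1: merge R0<->R2 -> R0=(0,0,0) R2=(0,0,0)
Op 2: inc R1 by 3 -> R1=(0,3,0) value=3
Op 3: inc R0 by 5 -> R0=(5,0,0) value=5
Op 4: merge R1<->R2 -> R1=(0,3,0) R2=(0,3,0)
Op 5: merge R1<->R0 -> R1=(5,3,0) R0=(5,3,0)
Op 6: inc R0 by 1 -> R0=(6,3,0) value=9
Op 7: inc R1 by 2 -> R1=(5,5,0) value=10
Op 8: merge R0<->R2 -> R0=(6,3,0) R2=(6,3,0)
Op 9: inc R2 by 2 -> R2=(6,3,2) value=11
Op 10: inc R1 by 4 -> R1=(5,9,0) value=14

Answer: 14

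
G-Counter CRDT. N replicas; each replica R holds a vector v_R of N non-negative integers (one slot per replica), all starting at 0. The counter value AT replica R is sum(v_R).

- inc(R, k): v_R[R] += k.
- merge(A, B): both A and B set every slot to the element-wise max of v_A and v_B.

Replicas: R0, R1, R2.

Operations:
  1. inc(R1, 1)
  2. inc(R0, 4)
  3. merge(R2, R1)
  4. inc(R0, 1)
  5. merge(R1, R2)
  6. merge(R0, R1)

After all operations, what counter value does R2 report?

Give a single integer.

Op 1: inc R1 by 1 -> R1=(0,1,0) value=1
Op 2: inc R0 by 4 -> R0=(4,0,0) value=4
Op 3: merge R2<->R1 -> R2=(0,1,0) R1=(0,1,0)
Op 4: inc R0 by 1 -> R0=(5,0,0) value=5
Op 5: merge R1<->R2 -> R1=(0,1,0) R2=(0,1,0)
Op 6: merge R0<->R1 -> R0=(5,1,0) R1=(5,1,0)

Answer: 1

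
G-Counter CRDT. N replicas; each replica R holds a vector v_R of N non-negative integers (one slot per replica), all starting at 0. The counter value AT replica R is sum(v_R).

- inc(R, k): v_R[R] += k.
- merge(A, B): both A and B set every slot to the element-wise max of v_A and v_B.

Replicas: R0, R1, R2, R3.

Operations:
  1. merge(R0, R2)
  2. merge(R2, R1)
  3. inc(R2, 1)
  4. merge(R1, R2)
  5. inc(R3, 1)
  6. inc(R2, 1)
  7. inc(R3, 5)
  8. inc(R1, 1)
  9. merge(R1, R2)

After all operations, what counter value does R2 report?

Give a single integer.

Op 1: merge R0<->R2 -> R0=(0,0,0,0) R2=(0,0,0,0)
Op 2: merge R2<->R1 -> R2=(0,0,0,0) R1=(0,0,0,0)
Op 3: inc R2 by 1 -> R2=(0,0,1,0) value=1
Op 4: merge R1<->R2 -> R1=(0,0,1,0) R2=(0,0,1,0)
Op 5: inc R3 by 1 -> R3=(0,0,0,1) value=1
Op 6: inc R2 by 1 -> R2=(0,0,2,0) value=2
Op 7: inc R3 by 5 -> R3=(0,0,0,6) value=6
Op 8: inc R1 by 1 -> R1=(0,1,1,0) value=2
Op 9: merge R1<->R2 -> R1=(0,1,2,0) R2=(0,1,2,0)

Answer: 3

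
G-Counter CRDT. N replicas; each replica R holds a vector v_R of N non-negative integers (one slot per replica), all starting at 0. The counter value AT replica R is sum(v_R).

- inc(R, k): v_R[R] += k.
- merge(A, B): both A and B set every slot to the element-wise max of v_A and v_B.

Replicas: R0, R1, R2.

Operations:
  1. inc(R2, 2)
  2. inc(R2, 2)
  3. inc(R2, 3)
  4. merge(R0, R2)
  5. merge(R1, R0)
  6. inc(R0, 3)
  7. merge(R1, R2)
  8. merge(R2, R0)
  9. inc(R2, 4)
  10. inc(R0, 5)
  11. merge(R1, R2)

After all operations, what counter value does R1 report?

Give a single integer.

Op 1: inc R2 by 2 -> R2=(0,0,2) value=2
Op 2: inc R2 by 2 -> R2=(0,0,4) value=4
Op 3: inc R2 by 3 -> R2=(0,0,7) value=7
Op 4: merge R0<->R2 -> R0=(0,0,7) R2=(0,0,7)
Op 5: merge R1<->R0 -> R1=(0,0,7) R0=(0,0,7)
Op 6: inc R0 by 3 -> R0=(3,0,7) value=10
Op 7: merge R1<->R2 -> R1=(0,0,7) R2=(0,0,7)
Op 8: merge R2<->R0 -> R2=(3,0,7) R0=(3,0,7)
Op 9: inc R2 by 4 -> R2=(3,0,11) value=14
Op 10: inc R0 by 5 -> R0=(8,0,7) value=15
Op 11: merge R1<->R2 -> R1=(3,0,11) R2=(3,0,11)

Answer: 14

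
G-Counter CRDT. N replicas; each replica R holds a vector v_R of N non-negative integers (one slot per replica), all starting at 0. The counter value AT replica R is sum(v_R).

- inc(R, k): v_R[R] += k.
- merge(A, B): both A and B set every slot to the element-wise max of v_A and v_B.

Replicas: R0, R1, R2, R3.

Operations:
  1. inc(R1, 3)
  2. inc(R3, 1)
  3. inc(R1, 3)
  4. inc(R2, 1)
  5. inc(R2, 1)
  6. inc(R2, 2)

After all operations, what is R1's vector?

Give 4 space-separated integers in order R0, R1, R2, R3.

Answer: 0 6 0 0

Derivation:
Op 1: inc R1 by 3 -> R1=(0,3,0,0) value=3
Op 2: inc R3 by 1 -> R3=(0,0,0,1) value=1
Op 3: inc R1 by 3 -> R1=(0,6,0,0) value=6
Op 4: inc R2 by 1 -> R2=(0,0,1,0) value=1
Op 5: inc R2 by 1 -> R2=(0,0,2,0) value=2
Op 6: inc R2 by 2 -> R2=(0,0,4,0) value=4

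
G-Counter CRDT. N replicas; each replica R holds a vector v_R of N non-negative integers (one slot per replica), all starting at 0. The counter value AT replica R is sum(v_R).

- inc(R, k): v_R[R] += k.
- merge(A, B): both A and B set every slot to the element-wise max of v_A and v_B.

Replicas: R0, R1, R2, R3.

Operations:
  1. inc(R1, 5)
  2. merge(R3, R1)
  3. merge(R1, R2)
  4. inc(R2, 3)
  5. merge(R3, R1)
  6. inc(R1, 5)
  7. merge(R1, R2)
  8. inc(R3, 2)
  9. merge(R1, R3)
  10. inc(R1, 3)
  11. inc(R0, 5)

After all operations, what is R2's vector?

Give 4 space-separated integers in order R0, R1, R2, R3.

Answer: 0 10 3 0

Derivation:
Op 1: inc R1 by 5 -> R1=(0,5,0,0) value=5
Op 2: merge R3<->R1 -> R3=(0,5,0,0) R1=(0,5,0,0)
Op 3: merge R1<->R2 -> R1=(0,5,0,0) R2=(0,5,0,0)
Op 4: inc R2 by 3 -> R2=(0,5,3,0) value=8
Op 5: merge R3<->R1 -> R3=(0,5,0,0) R1=(0,5,0,0)
Op 6: inc R1 by 5 -> R1=(0,10,0,0) value=10
Op 7: merge R1<->R2 -> R1=(0,10,3,0) R2=(0,10,3,0)
Op 8: inc R3 by 2 -> R3=(0,5,0,2) value=7
Op 9: merge R1<->R3 -> R1=(0,10,3,2) R3=(0,10,3,2)
Op 10: inc R1 by 3 -> R1=(0,13,3,2) value=18
Op 11: inc R0 by 5 -> R0=(5,0,0,0) value=5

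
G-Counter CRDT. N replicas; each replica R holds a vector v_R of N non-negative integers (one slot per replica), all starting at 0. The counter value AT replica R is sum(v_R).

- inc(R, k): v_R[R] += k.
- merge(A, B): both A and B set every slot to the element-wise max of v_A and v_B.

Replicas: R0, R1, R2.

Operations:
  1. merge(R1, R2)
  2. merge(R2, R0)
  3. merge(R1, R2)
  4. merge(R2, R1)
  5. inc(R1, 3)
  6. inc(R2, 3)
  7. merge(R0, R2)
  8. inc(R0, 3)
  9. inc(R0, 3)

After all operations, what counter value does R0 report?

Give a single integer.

Answer: 9

Derivation:
Op 1: merge R1<->R2 -> R1=(0,0,0) R2=(0,0,0)
Op 2: merge R2<->R0 -> R2=(0,0,0) R0=(0,0,0)
Op 3: merge R1<->R2 -> R1=(0,0,0) R2=(0,0,0)
Op 4: merge R2<->R1 -> R2=(0,0,0) R1=(0,0,0)
Op 5: inc R1 by 3 -> R1=(0,3,0) value=3
Op 6: inc R2 by 3 -> R2=(0,0,3) value=3
Op 7: merge R0<->R2 -> R0=(0,0,3) R2=(0,0,3)
Op 8: inc R0 by 3 -> R0=(3,0,3) value=6
Op 9: inc R0 by 3 -> R0=(6,0,3) value=9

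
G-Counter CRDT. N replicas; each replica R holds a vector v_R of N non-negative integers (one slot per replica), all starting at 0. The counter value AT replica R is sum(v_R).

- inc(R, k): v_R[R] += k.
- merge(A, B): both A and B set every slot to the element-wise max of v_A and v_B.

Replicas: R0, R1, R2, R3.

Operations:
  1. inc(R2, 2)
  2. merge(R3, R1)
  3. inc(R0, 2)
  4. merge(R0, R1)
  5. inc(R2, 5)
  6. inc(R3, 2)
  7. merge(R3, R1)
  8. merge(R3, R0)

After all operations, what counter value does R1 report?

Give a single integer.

Op 1: inc R2 by 2 -> R2=(0,0,2,0) value=2
Op 2: merge R3<->R1 -> R3=(0,0,0,0) R1=(0,0,0,0)
Op 3: inc R0 by 2 -> R0=(2,0,0,0) value=2
Op 4: merge R0<->R1 -> R0=(2,0,0,0) R1=(2,0,0,0)
Op 5: inc R2 by 5 -> R2=(0,0,7,0) value=7
Op 6: inc R3 by 2 -> R3=(0,0,0,2) value=2
Op 7: merge R3<->R1 -> R3=(2,0,0,2) R1=(2,0,0,2)
Op 8: merge R3<->R0 -> R3=(2,0,0,2) R0=(2,0,0,2)

Answer: 4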